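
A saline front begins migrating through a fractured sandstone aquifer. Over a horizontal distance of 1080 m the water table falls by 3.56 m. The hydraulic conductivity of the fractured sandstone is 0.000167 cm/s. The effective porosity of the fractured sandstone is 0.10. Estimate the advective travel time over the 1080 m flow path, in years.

Convert K: 0.000167 cm/s × 864 = 0.1443 m/day.
Hydraulic gradient i = Δh / L = 3.56 / 1080 = 0.003296.
Darcy flux q = K · i = 0.1443 × 0.003296 = 0.0004756 m/day.
Seepage velocity v = q / n_e = 0.0004756 / 0.10 = 0.004756 m/day.
Travel time t = L / v = 1080 / 0.004756 = 2.271e+05 days = 621.7 years.

622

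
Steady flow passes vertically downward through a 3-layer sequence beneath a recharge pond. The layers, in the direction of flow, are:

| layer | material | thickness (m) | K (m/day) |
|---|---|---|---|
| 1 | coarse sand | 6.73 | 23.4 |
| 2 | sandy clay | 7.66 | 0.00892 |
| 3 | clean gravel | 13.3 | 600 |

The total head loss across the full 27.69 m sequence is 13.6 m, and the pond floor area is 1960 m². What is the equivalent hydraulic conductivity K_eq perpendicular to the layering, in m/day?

Flow is perpendicular to layering, so the layers act in series and the equivalent K is the thickness-weighted harmonic mean.
Total thickness L = 6.73 + 7.66 + 13.3 = 27.69 m.
Σ(b_i/K_i) = 6.73/23.4 + 7.66/0.00892 + 13.3/600 = 859.1 d.
K_eq = L / Σ(b_i/K_i) = 27.69 / 859.1 = 0.03223 m/day.

0.0322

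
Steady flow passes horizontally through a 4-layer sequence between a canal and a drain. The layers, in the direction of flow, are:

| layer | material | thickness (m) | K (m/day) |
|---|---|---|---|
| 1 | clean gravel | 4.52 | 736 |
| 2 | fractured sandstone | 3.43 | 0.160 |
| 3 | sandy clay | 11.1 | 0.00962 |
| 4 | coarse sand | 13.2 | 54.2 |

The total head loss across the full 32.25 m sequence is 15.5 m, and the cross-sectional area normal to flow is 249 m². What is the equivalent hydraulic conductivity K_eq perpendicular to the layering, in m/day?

Flow is perpendicular to layering, so the layers act in series and the equivalent K is the thickness-weighted harmonic mean.
Total thickness L = 4.52 + 3.43 + 11.1 + 13.2 = 32.25 m.
Σ(b_i/K_i) = 4.52/736 + 3.43/0.160 + 11.1/0.00962 + 13.2/54.2 = 1176 d.
K_eq = L / Σ(b_i/K_i) = 32.25 / 1176 = 0.02743 m/day.

0.0274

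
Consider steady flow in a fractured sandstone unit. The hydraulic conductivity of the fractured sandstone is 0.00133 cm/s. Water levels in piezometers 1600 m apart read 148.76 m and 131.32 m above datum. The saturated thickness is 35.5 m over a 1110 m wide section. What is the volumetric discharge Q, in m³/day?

494

Convert K: 0.00133 cm/s × 864 = 1.149 m/day.
Cross-sectional area A = 1110 × 35.5 = 39405 m².
Hydraulic gradient i = (148.76 − 131.32) / 1600 = 17.44 / 1600 = 0.01090.
Darcy's law: Q = K · A · i = 1.149 × 39405 × 0.01090 = 493.6 m³/day.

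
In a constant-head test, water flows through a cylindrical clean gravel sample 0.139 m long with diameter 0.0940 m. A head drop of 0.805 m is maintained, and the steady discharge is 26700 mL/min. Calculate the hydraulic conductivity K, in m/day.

957

Cross-sectional area A = π·(d/2)² = π × (0.0940/2)² = 0.006940 m².
Convert discharge: 26700 mL/min = 0.0004450 m³/s.
Darcy's law rearranged: K = Q·L / (A·Δh) = 0.0004450 × 0.139 / (0.006940 × 0.805) = 0.01107 m/s = 956.6 m/day.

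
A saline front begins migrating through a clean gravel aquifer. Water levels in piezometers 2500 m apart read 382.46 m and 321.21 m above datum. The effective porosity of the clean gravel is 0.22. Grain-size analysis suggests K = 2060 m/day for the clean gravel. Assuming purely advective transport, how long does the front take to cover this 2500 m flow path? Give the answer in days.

Hydraulic gradient i = (382.46 − 321.21) / 2500 = 61.25 / 2500 = 0.02450.
Darcy flux q = K · i = 2060 × 0.02450 = 50.47 m/day.
Seepage velocity v = q / n_e = 50.47 / 0.22 = 229.4 m/day.
Travel time t = L / v = 2500 / 229.4 = 10.90 days.

10.9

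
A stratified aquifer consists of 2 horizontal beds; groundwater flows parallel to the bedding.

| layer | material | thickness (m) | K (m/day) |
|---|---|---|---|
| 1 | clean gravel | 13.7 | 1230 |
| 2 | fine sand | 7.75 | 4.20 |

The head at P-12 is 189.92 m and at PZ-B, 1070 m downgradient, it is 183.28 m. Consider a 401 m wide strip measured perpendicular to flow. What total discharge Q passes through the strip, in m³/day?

Flow is parallel to layering, so each bed carries its own Darcy discharge and the transmissivities add.
Σ(K_i·b_i) = 1230×13.7 + 4.20×7.75 = 16884 m²/day.
Hydraulic gradient i = (189.92 − 183.28) / 1070 = 6.64 / 1070 = 0.006206.
Q = Σ(K_i·b_i) · W · i = 16884 × 401 × 0.006206 = 42014 m³/day.

42000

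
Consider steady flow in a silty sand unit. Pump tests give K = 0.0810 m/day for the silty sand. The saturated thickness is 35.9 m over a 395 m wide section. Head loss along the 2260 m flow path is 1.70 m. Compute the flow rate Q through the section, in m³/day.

0.864

Cross-sectional area A = 395 × 35.9 = 14180 m².
Hydraulic gradient i = Δh / L = 1.70 / 2260 = 0.0007522.
Darcy's law: Q = K · A · i = 0.08100 × 14180 × 0.0007522 = 0.8640 m³/day.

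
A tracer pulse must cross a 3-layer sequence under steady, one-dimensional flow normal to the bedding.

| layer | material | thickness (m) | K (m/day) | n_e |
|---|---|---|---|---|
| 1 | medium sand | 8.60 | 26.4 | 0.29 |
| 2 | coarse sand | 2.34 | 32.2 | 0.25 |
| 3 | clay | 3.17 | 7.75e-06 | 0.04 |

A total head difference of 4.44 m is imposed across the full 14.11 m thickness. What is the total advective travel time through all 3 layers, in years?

809

With flow normal to the layers, continuity requires the same specific discharge q through every layer.
Σ(b_i/K_i) = 8.60/26.4 + 2.34/32.2 + 3.17/7.75e-06 = 4.090e+05 d.
q = Δh / Σ(b_i/K_i) = 4.44 / 4.090e+05 = 1.085e-05 m/day.
In each layer the seepage velocity is v_i = q/n_i, so the layer transit time is t_i = b_i·n_i / q:
  layer 1 (medium sand): t_1 = 8.60 × 0.29 / 1.085e-05 = 2.298e+05 d
  layer 2 (coarse sand): t_2 = 2.34 × 0.25 / 1.085e-05 = 53893 d
  layer 3 (clay): t_3 = 3.17 × 0.04 / 1.085e-05 = 11681 d
Total t = Σ t_i = 2.953e+05 days = 808.6 years.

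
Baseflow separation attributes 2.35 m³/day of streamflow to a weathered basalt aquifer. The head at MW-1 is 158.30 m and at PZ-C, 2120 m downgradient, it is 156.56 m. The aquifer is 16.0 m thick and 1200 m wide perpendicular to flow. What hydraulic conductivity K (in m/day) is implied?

Cross-sectional area A = 1200 × 16.0 = 19200 m².
Hydraulic gradient i = (158.30 − 156.56) / 2120 = 1.74 / 2120 = 0.0008208.
From Q = K·A·i, K = Q / (A·i) = 2.35 / (19200 × 0.0008208) = 0.1491 m/day.

0.149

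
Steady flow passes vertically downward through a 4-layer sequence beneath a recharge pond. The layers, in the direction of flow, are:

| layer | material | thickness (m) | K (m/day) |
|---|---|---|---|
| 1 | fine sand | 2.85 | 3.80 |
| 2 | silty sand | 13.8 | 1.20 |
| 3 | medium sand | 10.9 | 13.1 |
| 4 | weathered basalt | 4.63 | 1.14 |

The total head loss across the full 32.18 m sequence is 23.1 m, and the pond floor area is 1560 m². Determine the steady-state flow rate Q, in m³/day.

Flow is perpendicular to layering, so the layers act in series and the equivalent K is the thickness-weighted harmonic mean.
Total thickness L = 2.85 + 13.8 + 10.9 + 4.63 = 32.18 m.
Σ(b_i/K_i) = 2.85/3.80 + 13.8/1.20 + 10.9/13.1 + 4.63/1.14 = 17.14 d.
K_eq = L / Σ(b_i/K_i) = 32.18 / 17.14 = 1.877 m/day.
Q = K_eq · A · (Δh/L) = 1.877 × 1560 × (23.1/32.18) = 2102 m³/day.

2100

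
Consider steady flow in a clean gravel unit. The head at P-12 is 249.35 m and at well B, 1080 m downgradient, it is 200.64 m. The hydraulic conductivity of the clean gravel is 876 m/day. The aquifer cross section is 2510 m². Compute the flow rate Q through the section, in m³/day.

99200

Hydraulic gradient i = (249.35 − 200.64) / 1080 = 48.71 / 1080 = 0.04510.
Darcy's law: Q = K · A · i = 876.0 × 2510 × 0.04510 = 99168 m³/day.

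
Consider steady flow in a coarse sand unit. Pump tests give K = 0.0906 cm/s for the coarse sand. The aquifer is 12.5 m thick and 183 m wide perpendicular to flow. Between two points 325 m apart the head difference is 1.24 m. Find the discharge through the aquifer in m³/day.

683

Convert K: 0.0906 cm/s × 864 = 78.28 m/day.
Cross-sectional area A = 183 × 12.5 = 2288 m².
Hydraulic gradient i = Δh / L = 1.24 / 325 = 0.003815.
Darcy's law: Q = K · A · i = 78.28 × 2288 × 0.003815 = 683.2 m³/day.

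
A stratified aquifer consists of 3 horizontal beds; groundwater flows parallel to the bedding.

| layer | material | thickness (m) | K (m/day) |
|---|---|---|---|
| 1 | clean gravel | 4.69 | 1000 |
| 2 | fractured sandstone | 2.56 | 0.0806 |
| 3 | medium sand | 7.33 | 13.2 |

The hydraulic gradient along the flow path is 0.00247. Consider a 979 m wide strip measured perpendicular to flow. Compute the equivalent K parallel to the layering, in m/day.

Flow is parallel to layering, so each bed carries its own Darcy discharge and the transmissivities add.
Σ(K_i·b_i) = 1000×4.69 + 0.0806×2.56 + 13.2×7.33 = 4787 m²/day.
Total thickness b = 14.58 m, so K_eq = Σ(K_i·b_i)/b = 328.3 m/day.

328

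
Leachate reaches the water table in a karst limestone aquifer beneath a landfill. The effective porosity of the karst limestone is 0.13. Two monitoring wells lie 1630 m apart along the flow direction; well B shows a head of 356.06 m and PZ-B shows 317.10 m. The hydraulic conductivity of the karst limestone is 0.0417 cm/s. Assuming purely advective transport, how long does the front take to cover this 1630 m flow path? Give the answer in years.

0.674

Convert K: 0.0417 cm/s × 864 = 36.03 m/day.
Hydraulic gradient i = (356.06 − 317.10) / 1630 = 38.96 / 1630 = 0.02390.
Darcy flux q = K · i = 36.03 × 0.02390 = 0.8612 m/day.
Seepage velocity v = q / n_e = 0.8612 / 0.13 = 6.624 m/day.
Travel time t = L / v = 1630 / 6.624 = 246.1 days = 0.6737 years.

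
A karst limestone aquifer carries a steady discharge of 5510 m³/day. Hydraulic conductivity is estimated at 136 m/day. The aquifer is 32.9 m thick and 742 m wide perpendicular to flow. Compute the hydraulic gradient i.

0.00166

Cross-sectional area A = 742 × 32.9 = 24412 m².
From Q = K·A·i, i = Q / (K·A) = 5510 / (136.0 × 24412) = 0.001660.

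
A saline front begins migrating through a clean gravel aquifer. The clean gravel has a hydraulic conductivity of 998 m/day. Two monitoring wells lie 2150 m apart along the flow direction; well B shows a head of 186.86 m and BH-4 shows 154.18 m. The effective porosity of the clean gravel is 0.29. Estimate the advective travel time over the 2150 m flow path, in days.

41.1

Hydraulic gradient i = (186.86 − 154.18) / 2150 = 32.68 / 2150 = 0.01520.
Darcy flux q = K · i = 998.0 × 0.01520 = 15.17 m/day.
Seepage velocity v = q / n_e = 15.17 / 0.29 = 52.31 m/day.
Travel time t = L / v = 2150 / 52.31 = 41.10 days.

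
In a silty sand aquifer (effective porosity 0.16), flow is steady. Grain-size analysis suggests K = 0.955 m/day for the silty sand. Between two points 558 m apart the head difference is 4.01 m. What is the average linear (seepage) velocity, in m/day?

Hydraulic gradient i = Δh / L = 4.01 / 558 = 0.007186.
Darcy flux q = K · i = 0.9550 × 0.007186 = 0.006863 m/day.
Seepage velocity v = q / n_e = 0.006863 / 0.16 = 0.04289 m/day.

0.0429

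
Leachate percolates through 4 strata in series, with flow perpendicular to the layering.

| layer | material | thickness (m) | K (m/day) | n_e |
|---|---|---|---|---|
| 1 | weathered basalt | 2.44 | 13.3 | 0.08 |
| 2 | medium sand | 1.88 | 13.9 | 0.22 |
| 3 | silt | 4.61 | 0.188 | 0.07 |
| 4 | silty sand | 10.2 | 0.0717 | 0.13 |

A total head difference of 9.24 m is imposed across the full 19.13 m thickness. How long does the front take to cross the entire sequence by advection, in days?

40.8

With flow normal to the layers, continuity requires the same specific discharge q through every layer.
Σ(b_i/K_i) = 2.44/13.3 + 1.88/13.9 + 4.61/0.188 + 10.2/0.0717 = 167.1 d.
q = Δh / Σ(b_i/K_i) = 9.24 / 167.1 = 0.05530 m/day.
In each layer the seepage velocity is v_i = q/n_i, so the layer transit time is t_i = b_i·n_i / q:
  layer 1 (weathered basalt): t_1 = 2.44 × 0.08 / 0.05530 = 3.530 d
  layer 2 (medium sand): t_2 = 1.88 × 0.22 / 0.05530 = 7.480 d
  layer 3 (silt): t_3 = 4.61 × 0.07 / 0.05530 = 5.836 d
  layer 4 (silty sand): t_4 = 10.2 × 0.13 / 0.05530 = 23.98 d
Total t = Σ t_i = 40.83 days.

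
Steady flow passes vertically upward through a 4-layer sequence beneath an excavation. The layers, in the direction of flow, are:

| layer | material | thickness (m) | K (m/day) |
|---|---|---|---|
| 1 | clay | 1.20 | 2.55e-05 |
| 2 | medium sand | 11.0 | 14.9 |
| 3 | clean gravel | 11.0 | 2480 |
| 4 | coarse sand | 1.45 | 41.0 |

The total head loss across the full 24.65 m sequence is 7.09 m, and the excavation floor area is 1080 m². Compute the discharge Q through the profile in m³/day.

0.163

Flow is perpendicular to layering, so the layers act in series and the equivalent K is the thickness-weighted harmonic mean.
Total thickness L = 1.20 + 11.0 + 11.0 + 1.45 = 24.65 m.
Σ(b_i/K_i) = 1.20/2.55e-05 + 11.0/14.9 + 11.0/2480 + 1.45/41.0 = 47060 d.
K_eq = L / Σ(b_i/K_i) = 24.65 / 47060 = 0.0005238 m/day.
Q = K_eq · A · (Δh/L) = 0.0005238 × 1080 × (7.09/24.65) = 0.1627 m³/day.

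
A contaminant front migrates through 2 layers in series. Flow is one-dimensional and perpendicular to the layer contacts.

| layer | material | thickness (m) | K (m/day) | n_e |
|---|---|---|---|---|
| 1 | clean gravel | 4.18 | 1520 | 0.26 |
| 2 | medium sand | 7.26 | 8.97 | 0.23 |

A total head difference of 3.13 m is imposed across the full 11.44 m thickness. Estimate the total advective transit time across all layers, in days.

With flow normal to the layers, continuity requires the same specific discharge q through every layer.
Σ(b_i/K_i) = 4.18/1520 + 7.26/8.97 = 0.8121 d.
q = Δh / Σ(b_i/K_i) = 3.13 / 0.8121 = 3.854 m/day.
In each layer the seepage velocity is v_i = q/n_i, so the layer transit time is t_i = b_i·n_i / q:
  layer 1 (clean gravel): t_1 = 4.18 × 0.26 / 3.854 = 0.2820 d
  layer 2 (medium sand): t_2 = 7.26 × 0.23 / 3.854 = 0.4332 d
Total t = Σ t_i = 0.7152 days.

0.715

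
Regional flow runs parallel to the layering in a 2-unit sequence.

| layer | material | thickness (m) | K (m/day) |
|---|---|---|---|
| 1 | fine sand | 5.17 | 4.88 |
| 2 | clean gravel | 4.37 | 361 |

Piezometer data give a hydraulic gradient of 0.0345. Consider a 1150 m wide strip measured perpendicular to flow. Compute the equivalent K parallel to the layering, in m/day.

168

Flow is parallel to layering, so each bed carries its own Darcy discharge and the transmissivities add.
Σ(K_i·b_i) = 4.88×5.17 + 361×4.37 = 1603 m²/day.
Total thickness b = 9.540 m, so K_eq = Σ(K_i·b_i)/b = 168.0 m/day.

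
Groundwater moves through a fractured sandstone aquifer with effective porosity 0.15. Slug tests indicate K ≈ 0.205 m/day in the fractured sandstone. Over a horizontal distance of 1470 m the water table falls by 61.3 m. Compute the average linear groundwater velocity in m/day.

0.0570

Hydraulic gradient i = Δh / L = 61.3 / 1470 = 0.04170.
Darcy flux q = K · i = 0.2050 × 0.04170 = 0.008549 m/day.
Seepage velocity v = q / n_e = 0.008549 / 0.15 = 0.05699 m/day.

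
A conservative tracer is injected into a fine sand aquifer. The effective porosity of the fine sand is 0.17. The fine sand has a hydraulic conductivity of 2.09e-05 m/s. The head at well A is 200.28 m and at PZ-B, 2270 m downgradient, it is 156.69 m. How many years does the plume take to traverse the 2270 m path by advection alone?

30.5

Convert K: 2.09e-05 m/s × 86400 = 1.806 m/day.
Hydraulic gradient i = (200.28 − 156.69) / 2270 = 43.59 / 2270 = 0.01920.
Darcy flux q = K · i = 1.806 × 0.01920 = 0.03468 m/day.
Seepage velocity v = q / n_e = 0.03468 / 0.17 = 0.2040 m/day.
Travel time t = L / v = 2270 / 0.2040 = 11129 days = 30.47 years.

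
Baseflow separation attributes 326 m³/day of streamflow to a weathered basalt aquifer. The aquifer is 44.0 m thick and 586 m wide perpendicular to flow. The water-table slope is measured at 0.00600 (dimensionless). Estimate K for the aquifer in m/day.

Cross-sectional area A = 586 × 44.0 = 25784 m².
Hydraulic gradient i = 0.00600.
From Q = K·A·i, K = Q / (A·i) = 326 / (25784 × 0.006000) = 2.107 m/day.

2.11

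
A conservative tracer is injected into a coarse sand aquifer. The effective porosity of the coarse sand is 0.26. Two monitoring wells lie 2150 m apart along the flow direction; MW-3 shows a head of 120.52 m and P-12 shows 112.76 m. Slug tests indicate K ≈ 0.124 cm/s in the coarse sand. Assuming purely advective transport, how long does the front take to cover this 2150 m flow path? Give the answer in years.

3.96

Convert K: 0.124 cm/s × 864 = 107.1 m/day.
Hydraulic gradient i = (120.52 − 112.76) / 2150 = 7.76 / 2150 = 0.003609.
Darcy flux q = K · i = 107.1 × 0.003609 = 0.3867 m/day.
Seepage velocity v = q / n_e = 0.3867 / 0.26 = 1.487 m/day.
Travel time t = L / v = 2150 / 1.487 = 1446 days = 3.958 years.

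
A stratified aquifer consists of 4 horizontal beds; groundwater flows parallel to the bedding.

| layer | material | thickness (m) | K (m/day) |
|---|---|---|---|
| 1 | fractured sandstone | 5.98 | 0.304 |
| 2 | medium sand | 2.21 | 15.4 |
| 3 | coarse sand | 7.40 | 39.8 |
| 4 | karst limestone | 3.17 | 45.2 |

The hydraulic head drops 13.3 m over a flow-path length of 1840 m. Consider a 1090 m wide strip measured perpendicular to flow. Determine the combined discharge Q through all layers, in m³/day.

3730

Flow is parallel to layering, so each bed carries its own Darcy discharge and the transmissivities add.
Σ(K_i·b_i) = 0.304×5.98 + 15.4×2.21 + 39.8×7.40 + 45.2×3.17 = 473.7 m²/day.
Hydraulic gradient i = Δh / L = 13.3 / 1840 = 0.007228.
Q = Σ(K_i·b_i) · W · i = 473.7 × 1090 × 0.007228 = 3732 m³/day.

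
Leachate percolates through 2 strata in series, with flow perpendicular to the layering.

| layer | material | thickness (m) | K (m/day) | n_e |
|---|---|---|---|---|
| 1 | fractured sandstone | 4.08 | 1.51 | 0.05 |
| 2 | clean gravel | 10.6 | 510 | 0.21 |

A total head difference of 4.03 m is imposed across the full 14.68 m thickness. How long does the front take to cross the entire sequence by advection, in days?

With flow normal to the layers, continuity requires the same specific discharge q through every layer.
Σ(b_i/K_i) = 4.08/1.51 + 10.6/510 = 2.723 d.
q = Δh / Σ(b_i/K_i) = 4.03 / 2.723 = 1.480 m/day.
In each layer the seepage velocity is v_i = q/n_i, so the layer transit time is t_i = b_i·n_i / q:
  layer 1 (fractured sandstone): t_1 = 4.08 × 0.05 / 1.480 = 0.1378 d
  layer 2 (clean gravel): t_2 = 10.6 × 0.21 / 1.480 = 1.504 d
Total t = Σ t_i = 1.642 days.

1.64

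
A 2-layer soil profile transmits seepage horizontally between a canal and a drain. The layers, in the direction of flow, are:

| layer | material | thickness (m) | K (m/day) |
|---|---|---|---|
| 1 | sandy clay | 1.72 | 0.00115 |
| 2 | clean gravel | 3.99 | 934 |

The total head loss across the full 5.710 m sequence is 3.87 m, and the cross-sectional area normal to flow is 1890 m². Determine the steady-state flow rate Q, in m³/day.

4.89

Flow is perpendicular to layering, so the layers act in series and the equivalent K is the thickness-weighted harmonic mean.
Total thickness L = 1.72 + 3.99 = 5.710 m.
Σ(b_i/K_i) = 1.72/0.00115 + 3.99/934 = 1496 d.
K_eq = L / Σ(b_i/K_i) = 5.710 / 1496 = 0.003818 m/day.
Q = K_eq · A · (Δh/L) = 0.003818 × 1890 × (3.87/5.710) = 4.890 m³/day.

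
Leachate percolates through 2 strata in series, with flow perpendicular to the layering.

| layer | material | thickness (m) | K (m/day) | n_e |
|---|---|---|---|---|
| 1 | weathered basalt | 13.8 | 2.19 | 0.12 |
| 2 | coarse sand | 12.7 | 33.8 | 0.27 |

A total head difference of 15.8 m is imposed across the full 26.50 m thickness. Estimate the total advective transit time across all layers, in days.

2.15

With flow normal to the layers, continuity requires the same specific discharge q through every layer.
Σ(b_i/K_i) = 13.8/2.19 + 12.7/33.8 = 6.677 d.
q = Δh / Σ(b_i/K_i) = 15.8 / 6.677 = 2.366 m/day.
In each layer the seepage velocity is v_i = q/n_i, so the layer transit time is t_i = b_i·n_i / q:
  layer 1 (weathered basalt): t_1 = 13.8 × 0.12 / 2.366 = 0.6998 d
  layer 2 (coarse sand): t_2 = 12.7 × 0.27 / 2.366 = 1.449 d
Total t = Σ t_i = 2.149 days.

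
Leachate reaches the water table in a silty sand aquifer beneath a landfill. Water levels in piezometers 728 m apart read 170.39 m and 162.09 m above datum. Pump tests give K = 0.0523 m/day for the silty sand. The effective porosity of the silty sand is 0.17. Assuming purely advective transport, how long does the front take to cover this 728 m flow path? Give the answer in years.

Hydraulic gradient i = (170.39 − 162.09) / 728 = 8.3 / 728 = 0.01140.
Darcy flux q = K · i = 0.05230 × 0.01140 = 0.0005963 m/day.
Seepage velocity v = q / n_e = 0.0005963 / 0.17 = 0.003508 m/day.
Travel time t = L / v = 728 / 0.003508 = 2.076e+05 days = 568.3 years.

568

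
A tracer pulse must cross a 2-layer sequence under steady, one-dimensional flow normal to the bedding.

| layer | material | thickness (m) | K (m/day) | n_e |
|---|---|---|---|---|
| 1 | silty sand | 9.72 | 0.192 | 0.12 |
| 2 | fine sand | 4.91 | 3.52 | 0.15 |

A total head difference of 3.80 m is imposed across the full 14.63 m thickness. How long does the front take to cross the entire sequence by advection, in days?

26.0

With flow normal to the layers, continuity requires the same specific discharge q through every layer.
Σ(b_i/K_i) = 9.72/0.192 + 4.91/3.52 = 52.02 d.
q = Δh / Σ(b_i/K_i) = 3.80 / 52.02 = 0.07305 m/day.
In each layer the seepage velocity is v_i = q/n_i, so the layer transit time is t_i = b_i·n_i / q:
  layer 1 (silty sand): t_1 = 9.72 × 0.12 / 0.07305 = 15.97 d
  layer 2 (fine sand): t_2 = 4.91 × 0.15 / 0.07305 = 10.08 d
Total t = Σ t_i = 26.05 days.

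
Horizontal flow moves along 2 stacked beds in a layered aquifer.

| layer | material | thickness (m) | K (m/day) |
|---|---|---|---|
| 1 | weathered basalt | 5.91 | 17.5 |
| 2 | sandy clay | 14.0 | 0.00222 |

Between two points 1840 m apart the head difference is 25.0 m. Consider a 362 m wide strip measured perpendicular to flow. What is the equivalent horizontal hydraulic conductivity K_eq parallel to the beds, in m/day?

5.20

Flow is parallel to layering, so each bed carries its own Darcy discharge and the transmissivities add.
Σ(K_i·b_i) = 17.5×5.91 + 0.00222×14.0 = 103.5 m²/day.
Total thickness b = 19.91 m, so K_eq = Σ(K_i·b_i)/b = 5.196 m/day.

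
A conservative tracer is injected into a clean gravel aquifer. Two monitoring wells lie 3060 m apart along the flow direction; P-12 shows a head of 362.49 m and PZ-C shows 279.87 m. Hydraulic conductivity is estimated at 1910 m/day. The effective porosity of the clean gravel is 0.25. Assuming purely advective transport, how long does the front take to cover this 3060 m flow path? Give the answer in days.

14.8

Hydraulic gradient i = (362.49 − 279.87) / 3060 = 82.62 / 3060 = 0.02700.
Darcy flux q = K · i = 1910 × 0.02700 = 51.57 m/day.
Seepage velocity v = q / n_e = 51.57 / 0.25 = 206.3 m/day.
Travel time t = L / v = 3060 / 206.3 = 14.83 days.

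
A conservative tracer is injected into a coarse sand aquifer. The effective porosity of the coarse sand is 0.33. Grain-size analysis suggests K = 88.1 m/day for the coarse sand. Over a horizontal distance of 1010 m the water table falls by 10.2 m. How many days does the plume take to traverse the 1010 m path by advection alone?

Hydraulic gradient i = Δh / L = 10.2 / 1010 = 0.01010.
Darcy flux q = K · i = 88.10 × 0.01010 = 0.8897 m/day.
Seepage velocity v = q / n_e = 0.8897 / 0.33 = 2.696 m/day.
Travel time t = L / v = 1010 / 2.696 = 374.6 days.

375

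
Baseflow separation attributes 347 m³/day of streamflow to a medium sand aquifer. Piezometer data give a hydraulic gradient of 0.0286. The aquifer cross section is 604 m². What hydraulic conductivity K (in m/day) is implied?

20.1

Hydraulic gradient i = 0.0286.
From Q = K·A·i, K = Q / (A·i) = 347 / (604.0 × 0.02860) = 20.09 m/day.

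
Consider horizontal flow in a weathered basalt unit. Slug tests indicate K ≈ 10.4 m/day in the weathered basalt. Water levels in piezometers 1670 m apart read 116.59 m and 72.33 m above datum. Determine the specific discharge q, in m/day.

Hydraulic gradient i = (116.59 − 72.33) / 1670 = 44.26 / 1670 = 0.02650.
Specific discharge q = K · i = 10.40 × 0.02650 = 0.2756 m/day.

0.276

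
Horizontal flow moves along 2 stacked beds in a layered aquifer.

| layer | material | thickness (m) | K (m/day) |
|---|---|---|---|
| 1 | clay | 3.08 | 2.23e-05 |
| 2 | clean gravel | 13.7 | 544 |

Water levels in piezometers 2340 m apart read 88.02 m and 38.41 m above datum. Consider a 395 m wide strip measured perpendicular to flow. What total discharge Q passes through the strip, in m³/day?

Flow is parallel to layering, so each bed carries its own Darcy discharge and the transmissivities add.
Σ(K_i·b_i) = 2.23e-05×3.08 + 544×13.7 = 7453 m²/day.
Hydraulic gradient i = (88.02 − 38.41) / 2340 = 49.61 / 2340 = 0.02120.
Q = Σ(K_i·b_i) · W · i = 7453 × 395 × 0.02120 = 62412 m³/day.

62400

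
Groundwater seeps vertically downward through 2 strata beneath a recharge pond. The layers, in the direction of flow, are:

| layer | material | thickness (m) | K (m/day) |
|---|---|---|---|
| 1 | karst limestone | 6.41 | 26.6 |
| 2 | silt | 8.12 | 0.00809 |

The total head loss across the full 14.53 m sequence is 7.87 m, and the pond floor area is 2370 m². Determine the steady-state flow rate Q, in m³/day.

Flow is perpendicular to layering, so the layers act in series and the equivalent K is the thickness-weighted harmonic mean.
Total thickness L = 6.41 + 8.12 = 14.53 m.
Σ(b_i/K_i) = 6.41/26.6 + 8.12/0.00809 = 1004 d.
K_eq = L / Σ(b_i/K_i) = 14.53 / 1004 = 0.01447 m/day.
Q = K_eq · A · (Δh/L) = 0.01447 × 2370 × (7.87/14.53) = 18.58 m³/day.

18.6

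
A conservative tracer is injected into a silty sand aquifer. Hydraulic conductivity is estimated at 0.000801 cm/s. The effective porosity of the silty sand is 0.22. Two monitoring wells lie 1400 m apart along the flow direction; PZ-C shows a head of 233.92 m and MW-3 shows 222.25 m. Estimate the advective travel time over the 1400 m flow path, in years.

146

Convert K: 0.000801 cm/s × 864 = 0.6921 m/day.
Hydraulic gradient i = (233.92 − 222.25) / 1400 = 11.67 / 1400 = 0.008336.
Darcy flux q = K · i = 0.6921 × 0.008336 = 0.005769 m/day.
Seepage velocity v = q / n_e = 0.005769 / 0.22 = 0.02622 m/day.
Travel time t = L / v = 1400 / 0.02622 = 53390 days = 146.2 years.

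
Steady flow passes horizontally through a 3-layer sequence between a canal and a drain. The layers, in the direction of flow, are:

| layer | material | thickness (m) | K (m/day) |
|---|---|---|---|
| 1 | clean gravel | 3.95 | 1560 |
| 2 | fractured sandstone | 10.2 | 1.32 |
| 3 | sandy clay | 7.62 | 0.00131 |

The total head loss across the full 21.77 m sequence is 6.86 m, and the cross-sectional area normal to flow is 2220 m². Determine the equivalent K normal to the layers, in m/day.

Flow is perpendicular to layering, so the layers act in series and the equivalent K is the thickness-weighted harmonic mean.
Total thickness L = 3.95 + 10.2 + 7.62 = 21.77 m.
Σ(b_i/K_i) = 3.95/1560 + 10.2/1.32 + 7.62/0.00131 = 5825 d.
K_eq = L / Σ(b_i/K_i) = 21.77 / 5825 = 0.003738 m/day.

0.00374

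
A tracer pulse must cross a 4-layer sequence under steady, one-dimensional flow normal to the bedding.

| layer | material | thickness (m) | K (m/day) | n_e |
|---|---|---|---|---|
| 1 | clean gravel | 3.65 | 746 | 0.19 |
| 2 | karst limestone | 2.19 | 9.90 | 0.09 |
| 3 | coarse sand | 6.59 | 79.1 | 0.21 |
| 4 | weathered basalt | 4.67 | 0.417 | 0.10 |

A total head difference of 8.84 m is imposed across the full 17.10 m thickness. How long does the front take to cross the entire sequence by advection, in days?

With flow normal to the layers, continuity requires the same specific discharge q through every layer.
Σ(b_i/K_i) = 3.65/746 + 2.19/9.90 + 6.59/79.1 + 4.67/0.417 = 11.51 d.
q = Δh / Σ(b_i/K_i) = 8.84 / 11.51 = 0.7681 m/day.
In each layer the seepage velocity is v_i = q/n_i, so the layer transit time is t_i = b_i·n_i / q:
  layer 1 (clean gravel): t_1 = 3.65 × 0.19 / 0.7681 = 0.9028 d
  layer 2 (karst limestone): t_2 = 2.19 × 0.09 / 0.7681 = 0.2566 d
  layer 3 (coarse sand): t_3 = 6.59 × 0.21 / 0.7681 = 1.802 d
  layer 4 (weathered basalt): t_4 = 4.67 × 0.10 / 0.7681 = 0.6080 d
Total t = Σ t_i = 3.569 days.

3.57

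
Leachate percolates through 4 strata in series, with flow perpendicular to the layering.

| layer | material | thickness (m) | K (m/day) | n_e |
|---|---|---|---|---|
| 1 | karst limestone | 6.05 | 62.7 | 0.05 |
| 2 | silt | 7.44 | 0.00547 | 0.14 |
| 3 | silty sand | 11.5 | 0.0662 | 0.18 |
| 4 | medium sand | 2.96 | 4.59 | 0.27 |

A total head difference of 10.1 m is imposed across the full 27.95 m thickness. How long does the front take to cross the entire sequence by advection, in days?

640

With flow normal to the layers, continuity requires the same specific discharge q through every layer.
Σ(b_i/K_i) = 6.05/62.7 + 7.44/0.00547 + 11.5/0.0662 + 2.96/4.59 = 1535 d.
q = Δh / Σ(b_i/K_i) = 10.1 / 1535 = 0.006582 m/day.
In each layer the seepage velocity is v_i = q/n_i, so the layer transit time is t_i = b_i·n_i / q:
  layer 1 (karst limestone): t_1 = 6.05 × 0.05 / 0.006582 = 45.96 d
  layer 2 (silt): t_2 = 7.44 × 0.14 / 0.006582 = 158.3 d
  layer 3 (silty sand): t_3 = 11.5 × 0.18 / 0.006582 = 314.5 d
  layer 4 (medium sand): t_4 = 2.96 × 0.27 / 0.006582 = 121.4 d
Total t = Σ t_i = 640.2 days.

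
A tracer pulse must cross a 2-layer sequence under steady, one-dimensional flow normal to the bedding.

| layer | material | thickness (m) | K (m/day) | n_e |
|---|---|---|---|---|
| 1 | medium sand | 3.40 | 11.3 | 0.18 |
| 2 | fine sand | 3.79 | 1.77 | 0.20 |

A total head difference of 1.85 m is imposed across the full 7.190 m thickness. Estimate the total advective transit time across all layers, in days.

1.81

With flow normal to the layers, continuity requires the same specific discharge q through every layer.
Σ(b_i/K_i) = 3.40/11.3 + 3.79/1.77 = 2.442 d.
q = Δh / Σ(b_i/K_i) = 1.85 / 2.442 = 0.7575 m/day.
In each layer the seepage velocity is v_i = q/n_i, so the layer transit time is t_i = b_i·n_i / q:
  layer 1 (medium sand): t_1 = 3.40 × 0.18 / 0.7575 = 0.8079 d
  layer 2 (fine sand): t_2 = 3.79 × 0.20 / 0.7575 = 1.001 d
Total t = Σ t_i = 1.808 days.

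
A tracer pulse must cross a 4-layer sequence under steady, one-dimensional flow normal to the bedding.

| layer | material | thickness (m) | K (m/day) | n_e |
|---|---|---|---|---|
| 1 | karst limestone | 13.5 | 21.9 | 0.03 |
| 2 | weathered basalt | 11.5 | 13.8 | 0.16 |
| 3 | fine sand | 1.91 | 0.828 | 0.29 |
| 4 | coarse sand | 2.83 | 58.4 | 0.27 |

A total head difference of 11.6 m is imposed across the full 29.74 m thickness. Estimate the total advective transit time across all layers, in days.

1.17

With flow normal to the layers, continuity requires the same specific discharge q through every layer.
Σ(b_i/K_i) = 13.5/21.9 + 11.5/13.8 + 1.91/0.828 + 2.83/58.4 = 3.805 d.
q = Δh / Σ(b_i/K_i) = 11.6 / 3.805 = 3.049 m/day.
In each layer the seepage velocity is v_i = q/n_i, so the layer transit time is t_i = b_i·n_i / q:
  layer 1 (karst limestone): t_1 = 13.5 × 0.03 / 3.049 = 0.1328 d
  layer 2 (weathered basalt): t_2 = 11.5 × 0.16 / 3.049 = 0.6036 d
  layer 3 (fine sand): t_3 = 1.91 × 0.29 / 3.049 = 0.1817 d
  layer 4 (coarse sand): t_4 = 2.83 × 0.27 / 3.049 = 0.2506 d
Total t = Σ t_i = 1.169 days.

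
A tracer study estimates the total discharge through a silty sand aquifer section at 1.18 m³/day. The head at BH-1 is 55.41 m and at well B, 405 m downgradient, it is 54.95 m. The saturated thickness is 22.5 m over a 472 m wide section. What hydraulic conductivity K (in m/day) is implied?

0.0978

Cross-sectional area A = 472 × 22.5 = 10620 m².
Hydraulic gradient i = (55.41 − 54.95) / 405 = 0.46 / 405 = 0.001136.
From Q = K·A·i, K = Q / (A·i) = 1.18 / (10620 × 0.001136) = 0.09783 m/day.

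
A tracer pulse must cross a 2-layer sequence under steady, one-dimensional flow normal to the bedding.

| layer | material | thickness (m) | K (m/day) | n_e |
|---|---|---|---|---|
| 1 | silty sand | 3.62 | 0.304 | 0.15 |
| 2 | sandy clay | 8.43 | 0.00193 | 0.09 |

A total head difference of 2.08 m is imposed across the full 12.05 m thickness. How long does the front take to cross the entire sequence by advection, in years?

With flow normal to the layers, continuity requires the same specific discharge q through every layer.
Σ(b_i/K_i) = 3.62/0.304 + 8.43/0.00193 = 4380 d.
q = Δh / Σ(b_i/K_i) = 2.08 / 4380 = 0.0004749 m/day.
In each layer the seepage velocity is v_i = q/n_i, so the layer transit time is t_i = b_i·n_i / q:
  layer 1 (silty sand): t_1 = 3.62 × 0.15 / 0.0004749 = 1143 d
  layer 2 (sandy clay): t_2 = 8.43 × 0.09 / 0.0004749 = 1598 d
Total t = Σ t_i = 2741 days = 7.504 years.

7.50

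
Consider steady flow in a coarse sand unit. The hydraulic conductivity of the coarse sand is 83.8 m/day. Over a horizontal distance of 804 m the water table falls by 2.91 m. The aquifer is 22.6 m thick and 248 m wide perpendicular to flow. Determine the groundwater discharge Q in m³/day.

1700

Cross-sectional area A = 248 × 22.6 = 5605 m².
Hydraulic gradient i = Δh / L = 2.91 / 804 = 0.003619.
Darcy's law: Q = K · A · i = 83.80 × 5605 × 0.003619 = 1700 m³/day.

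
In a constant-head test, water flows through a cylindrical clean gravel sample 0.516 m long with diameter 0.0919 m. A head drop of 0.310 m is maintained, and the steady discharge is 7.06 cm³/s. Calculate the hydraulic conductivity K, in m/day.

153

Cross-sectional area A = π·(d/2)² = π × (0.0919/2)² = 0.006633 m².
Convert discharge: 7.06 cm³/s = 7.060e-06 m³/s.
Darcy's law rearranged: K = Q·L / (A·Δh) = 7.060e-06 × 0.516 / (0.006633 × 0.310) = 0.001772 m/s = 153.1 m/day.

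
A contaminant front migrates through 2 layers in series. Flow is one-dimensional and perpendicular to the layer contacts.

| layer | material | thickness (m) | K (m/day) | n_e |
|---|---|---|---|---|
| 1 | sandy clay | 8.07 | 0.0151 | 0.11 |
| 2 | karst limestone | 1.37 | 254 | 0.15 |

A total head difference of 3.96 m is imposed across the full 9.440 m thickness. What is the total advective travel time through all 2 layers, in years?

With flow normal to the layers, continuity requires the same specific discharge q through every layer.
Σ(b_i/K_i) = 8.07/0.0151 + 1.37/254 = 534.4 d.
q = Δh / Σ(b_i/K_i) = 3.96 / 534.4 = 0.007410 m/day.
In each layer the seepage velocity is v_i = q/n_i, so the layer transit time is t_i = b_i·n_i / q:
  layer 1 (sandy clay): t_1 = 8.07 × 0.11 / 0.007410 = 119.8 d
  layer 2 (karst limestone): t_2 = 1.37 × 0.15 / 0.007410 = 27.73 d
Total t = Σ t_i = 147.5 days = 0.4039 years.

0.404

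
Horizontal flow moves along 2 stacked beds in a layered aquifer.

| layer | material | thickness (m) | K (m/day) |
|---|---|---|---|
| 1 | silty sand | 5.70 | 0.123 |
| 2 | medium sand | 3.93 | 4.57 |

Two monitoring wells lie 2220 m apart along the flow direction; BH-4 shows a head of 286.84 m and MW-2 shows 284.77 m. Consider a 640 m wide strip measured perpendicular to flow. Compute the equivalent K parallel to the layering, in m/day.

1.94

Flow is parallel to layering, so each bed carries its own Darcy discharge and the transmissivities add.
Σ(K_i·b_i) = 0.123×5.70 + 4.57×3.93 = 18.66 m²/day.
Total thickness b = 9.630 m, so K_eq = Σ(K_i·b_i)/b = 1.938 m/day.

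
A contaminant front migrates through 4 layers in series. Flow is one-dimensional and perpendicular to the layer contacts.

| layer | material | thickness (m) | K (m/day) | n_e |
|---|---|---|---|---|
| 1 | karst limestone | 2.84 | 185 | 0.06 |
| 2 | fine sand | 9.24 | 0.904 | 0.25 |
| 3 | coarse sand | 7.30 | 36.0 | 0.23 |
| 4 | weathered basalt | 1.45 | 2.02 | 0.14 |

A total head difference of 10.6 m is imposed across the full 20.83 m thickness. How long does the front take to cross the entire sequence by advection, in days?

4.59

With flow normal to the layers, continuity requires the same specific discharge q through every layer.
Σ(b_i/K_i) = 2.84/185 + 9.24/0.904 + 7.30/36.0 + 1.45/2.02 = 11.16 d.
q = Δh / Σ(b_i/K_i) = 10.6 / 11.16 = 0.9501 m/day.
In each layer the seepage velocity is v_i = q/n_i, so the layer transit time is t_i = b_i·n_i / q:
  layer 1 (karst limestone): t_1 = 2.84 × 0.06 / 0.9501 = 0.1794 d
  layer 2 (fine sand): t_2 = 9.24 × 0.25 / 0.9501 = 2.431 d
  layer 3 (coarse sand): t_3 = 7.30 × 0.23 / 0.9501 = 1.767 d
  layer 4 (weathered basalt): t_4 = 1.45 × 0.14 / 0.9501 = 0.2137 d
Total t = Σ t_i = 4.592 days.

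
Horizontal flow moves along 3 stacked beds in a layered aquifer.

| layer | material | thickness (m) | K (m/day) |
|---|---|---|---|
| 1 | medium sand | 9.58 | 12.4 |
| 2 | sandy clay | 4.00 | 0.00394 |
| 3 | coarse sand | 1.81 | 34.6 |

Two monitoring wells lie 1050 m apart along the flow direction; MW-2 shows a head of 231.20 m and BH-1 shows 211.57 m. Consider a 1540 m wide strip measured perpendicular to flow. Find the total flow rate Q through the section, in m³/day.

5220

Flow is parallel to layering, so each bed carries its own Darcy discharge and the transmissivities add.
Σ(K_i·b_i) = 12.4×9.58 + 0.00394×4.00 + 34.6×1.81 = 181.4 m²/day.
Hydraulic gradient i = (231.20 − 211.57) / 1050 = 19.63 / 1050 = 0.01870.
Q = Σ(K_i·b_i) · W · i = 181.4 × 1540 × 0.01870 = 5224 m³/day.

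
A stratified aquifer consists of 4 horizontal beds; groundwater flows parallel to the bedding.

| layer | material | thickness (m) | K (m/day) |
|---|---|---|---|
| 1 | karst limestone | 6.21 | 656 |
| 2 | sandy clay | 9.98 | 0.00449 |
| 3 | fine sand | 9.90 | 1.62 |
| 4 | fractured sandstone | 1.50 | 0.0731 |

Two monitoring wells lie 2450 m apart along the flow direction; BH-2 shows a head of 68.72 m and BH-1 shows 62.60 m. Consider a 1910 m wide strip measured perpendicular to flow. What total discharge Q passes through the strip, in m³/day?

19500

Flow is parallel to layering, so each bed carries its own Darcy discharge and the transmissivities add.
Σ(K_i·b_i) = 656×6.21 + 0.00449×9.98 + 1.62×9.90 + 0.0731×1.50 = 4090 m²/day.
Hydraulic gradient i = (68.72 − 62.60) / 2450 = 6.12 / 2450 = 0.002498.
Q = Σ(K_i·b_i) · W · i = 4090 × 1910 × 0.002498 = 19514 m³/day.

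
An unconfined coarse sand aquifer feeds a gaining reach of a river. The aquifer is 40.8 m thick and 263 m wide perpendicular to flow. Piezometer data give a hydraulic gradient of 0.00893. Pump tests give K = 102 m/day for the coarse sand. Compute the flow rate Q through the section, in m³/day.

9770

Cross-sectional area A = 263 × 40.8 = 10730 m².
Hydraulic gradient i = 0.00893.
Darcy's law: Q = K · A · i = 102.0 × 10730 × 0.008930 = 9774 m³/day.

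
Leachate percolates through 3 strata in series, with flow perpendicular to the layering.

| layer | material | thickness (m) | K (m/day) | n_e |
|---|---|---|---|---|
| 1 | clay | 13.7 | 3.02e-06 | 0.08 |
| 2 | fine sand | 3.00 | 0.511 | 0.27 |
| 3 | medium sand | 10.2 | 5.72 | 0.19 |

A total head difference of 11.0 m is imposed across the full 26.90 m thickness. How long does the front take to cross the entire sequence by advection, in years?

With flow normal to the layers, continuity requires the same specific discharge q through every layer.
Σ(b_i/K_i) = 13.7/3.02e-06 + 3.00/0.511 + 10.2/5.72 = 4.536e+06 d.
q = Δh / Σ(b_i/K_i) = 11.0 / 4.536e+06 = 2.425e-06 m/day.
In each layer the seepage velocity is v_i = q/n_i, so the layer transit time is t_i = b_i·n_i / q:
  layer 1 (clay): t_1 = 13.7 × 0.08 / 2.425e-06 = 4.520e+05 d
  layer 2 (fine sand): t_2 = 3.00 × 0.27 / 2.425e-06 = 3.340e+05 d
  layer 3 (medium sand): t_3 = 10.2 × 0.19 / 2.425e-06 = 7.992e+05 d
Total t = Σ t_i = 1.585e+06 days = 4340 years.

4340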